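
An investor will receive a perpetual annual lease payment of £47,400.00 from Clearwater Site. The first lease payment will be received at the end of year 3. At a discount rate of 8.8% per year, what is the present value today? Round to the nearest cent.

Value at end of year 2: C / r = £47,400.00 / 0.088 = £538,636.3636
Discount to today: PV = £538,636.3636 / (1 + 0.088)^2 = £538,636.3636 / 1.183744 = £455,027.75

£455027.75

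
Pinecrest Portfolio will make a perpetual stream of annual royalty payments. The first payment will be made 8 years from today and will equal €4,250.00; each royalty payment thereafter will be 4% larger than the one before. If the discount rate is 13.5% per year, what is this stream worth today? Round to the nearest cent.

€18437.17

Value at end of year 7: C₁ / (r − g) = €4,250.00 / (0.135 − 0.04) = €44,736.8421
Discount to today: PV = €44,736.8421 / (1 + 0.135)^7 = €44,736.8421 / 2.426448 = €18,437.17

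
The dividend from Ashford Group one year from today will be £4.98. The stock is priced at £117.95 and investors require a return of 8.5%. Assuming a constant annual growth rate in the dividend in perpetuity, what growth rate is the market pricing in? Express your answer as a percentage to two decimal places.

P = D₁/(r−g) ⇒ g = r − D₁/P = 0.085 − £4.98/£117.95 = 0.042779

4.28%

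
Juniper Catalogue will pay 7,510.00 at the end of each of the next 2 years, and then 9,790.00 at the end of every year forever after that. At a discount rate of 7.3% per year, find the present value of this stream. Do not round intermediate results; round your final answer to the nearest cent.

PV of 2-year annuity: 7,510.00 × [1 − (1+0.073)^−2] / 0.073 = 13521.96462
Perpetuity value at year 2: 9,790.00 / 0.073 = 134109.58904
PV of perpetuity: 134109.58904 / (1+0.073)^2 = 116482.42079
Total PV = 13521.96462 + 116482.42079 = 130004.38540

130004.39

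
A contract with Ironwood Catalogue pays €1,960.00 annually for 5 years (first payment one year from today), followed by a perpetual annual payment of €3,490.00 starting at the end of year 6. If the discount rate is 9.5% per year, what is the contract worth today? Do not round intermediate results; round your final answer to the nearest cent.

€30862.09

PV of 5-year annuity: €1,960.00 × [1 − (1+0.095)^−5] / 0.095 = 7525.82922
Perpetuity value at year 5: €3,490.00 / 0.095 = 36736.84211
PV of perpetuity: 36736.84211 / (1+0.095)^5 = 23336.25844
Total PV = 7525.82922 + 23336.25844 = 30862.08766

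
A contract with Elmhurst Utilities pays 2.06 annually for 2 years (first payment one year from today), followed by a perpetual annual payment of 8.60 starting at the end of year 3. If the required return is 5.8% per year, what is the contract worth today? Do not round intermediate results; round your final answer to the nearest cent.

136.25

PV of 2-year annuity: 2.06 × [1 − (1+0.058)^−2] / 0.058 = 3.78740
Perpetuity value at year 2: 8.60 / 0.058 = 148.27586
PV of perpetuity: 148.27586 / (1+0.058)^2 = 132.46438
Total PV = 3.78740 + 132.46438 = 136.25178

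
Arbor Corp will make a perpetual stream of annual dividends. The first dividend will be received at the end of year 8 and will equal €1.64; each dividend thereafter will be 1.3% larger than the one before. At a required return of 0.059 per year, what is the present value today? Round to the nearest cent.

€23.87

Value at end of year 7: C₁ / (r − g) = €1.64 / (0.059 − 0.013) = €35.6522
Discount to today: PV = €35.6522 / (1 + 0.059)^7 = €35.6522 / 1.493729 = €23.87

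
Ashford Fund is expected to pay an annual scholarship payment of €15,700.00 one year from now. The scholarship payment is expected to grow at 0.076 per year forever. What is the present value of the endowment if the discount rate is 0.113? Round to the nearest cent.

Growing perpetuity: P = D₁ / (r − g) = €15,700.0000 / (0.113 − 0.076) = €424,324.32

€424324.32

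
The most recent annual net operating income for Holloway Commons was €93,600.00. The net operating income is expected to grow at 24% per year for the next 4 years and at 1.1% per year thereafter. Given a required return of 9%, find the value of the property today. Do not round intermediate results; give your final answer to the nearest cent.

D_1 = 116064.00000
D_2 = 143919.36000
D_3 = 178460.00640
D_4 = 221290.40794
Terminal value at year 4: TV = D_4×(1+g_2)/(r−g_2) = 223724.60242/0.079 = 2831956.99270
P_0 = D_1/(1+r)^1 + D_2/(1+r)^2 + D_3/(1+r)^3 + D_4/(1+r)^4 + TV/(1+r)^4
    = 106480.73394 + 121134.04596 + 137803.86879 + 156767.70395 + 2006229.73028 = 2528416.08292

€2528416.08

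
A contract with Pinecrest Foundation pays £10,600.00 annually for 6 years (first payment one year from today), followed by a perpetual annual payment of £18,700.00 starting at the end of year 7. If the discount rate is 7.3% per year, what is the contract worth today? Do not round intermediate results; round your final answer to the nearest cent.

£217910.40

PV of 6-year annuity: £10,600.00 × [1 − (1+0.073)^−6] / 0.073 = 50060.76362
Perpetuity value at year 6: £18,700.00 / 0.073 = 256164.38356
PV of perpetuity: 256164.38356 / (1+0.073)^6 = 167849.64019
Total PV = 50060.76362 + 167849.64019 = 217910.40381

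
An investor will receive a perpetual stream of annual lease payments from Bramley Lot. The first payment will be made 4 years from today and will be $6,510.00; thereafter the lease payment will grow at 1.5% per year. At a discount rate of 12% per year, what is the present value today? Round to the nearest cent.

$44130.38

Value at end of year 3: C₁ / (r − g) = $6,510.00 / (0.12 − 0.015) = $62,000.0000
Discount to today: PV = $62,000.0000 / (1 + 0.12)^3 = $62,000.0000 / 1.404928 = $44,130.38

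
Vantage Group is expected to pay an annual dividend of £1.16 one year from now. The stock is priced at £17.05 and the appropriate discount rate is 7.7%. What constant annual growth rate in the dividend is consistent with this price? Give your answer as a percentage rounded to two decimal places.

0.90%

P = D₁/(r−g) ⇒ g = r − D₁/P = 0.077 − £1.16/£17.05 = 0.008965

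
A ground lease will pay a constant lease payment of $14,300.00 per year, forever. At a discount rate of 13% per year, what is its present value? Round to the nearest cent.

$110000.00

Level perpetuity: PV = C / r = $14,300.00 / 0.13 = $110,000.00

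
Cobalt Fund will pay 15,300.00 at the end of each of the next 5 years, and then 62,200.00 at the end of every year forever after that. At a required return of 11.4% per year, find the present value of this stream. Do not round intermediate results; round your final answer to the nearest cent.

PV of 5-year annuity: 15,300.00 × [1 − (1+0.114)^−5] / 0.114 = 55982.81484
Perpetuity value at year 5: 62,200.00 / 0.114 = 545614.03509
PV of perpetuity: 545614.03509 / (1+0.114)^5 = 318023.76822
Total PV = 55982.81484 + 318023.76822 = 374006.58306

374006.58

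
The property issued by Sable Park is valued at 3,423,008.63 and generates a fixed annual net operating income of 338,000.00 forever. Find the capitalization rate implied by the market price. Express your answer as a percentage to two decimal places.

P = C/r ⇒ r = C/P = 338,000.00/3,423,008.63 = 0.098744

9.87%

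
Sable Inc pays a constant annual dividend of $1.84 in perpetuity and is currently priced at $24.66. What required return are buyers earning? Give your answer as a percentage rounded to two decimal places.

P = C/r ⇒ r = C/P = $1.84/$24.66 = 0.074615

7.46%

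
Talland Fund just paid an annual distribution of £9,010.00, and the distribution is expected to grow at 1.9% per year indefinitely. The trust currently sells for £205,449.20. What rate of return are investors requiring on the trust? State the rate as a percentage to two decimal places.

D₁ = £9,010.00 × 1.019 = £9,181.1900
P = D₁/(r − g) ⇒ r = D₁/P + g = £9,181.1900/£205,449.20 + 0.019 = 0.044688 + 0.019 = 0.063688

6.37%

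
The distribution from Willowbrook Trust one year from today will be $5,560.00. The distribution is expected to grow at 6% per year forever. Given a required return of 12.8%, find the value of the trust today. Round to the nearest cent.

Growing perpetuity: P = D₁ / (r − g) = $5,560.0000 / (0.128 − 0.06) = $81,764.71

$81764.71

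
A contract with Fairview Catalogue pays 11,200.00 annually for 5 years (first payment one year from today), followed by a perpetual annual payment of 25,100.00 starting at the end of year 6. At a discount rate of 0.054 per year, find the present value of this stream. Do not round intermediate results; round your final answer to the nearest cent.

405294.74

PV of 5-year annuity: 11,200.00 × [1 − (1+0.054)^−5] / 0.054 = 47958.62454
Perpetuity value at year 5: 25,100.00 / 0.054 = 464814.81481
PV of perpetuity: 464814.81481 / (1+0.054)^5 = 357336.11161
Total PV = 47958.62454 + 357336.11161 = 405294.73615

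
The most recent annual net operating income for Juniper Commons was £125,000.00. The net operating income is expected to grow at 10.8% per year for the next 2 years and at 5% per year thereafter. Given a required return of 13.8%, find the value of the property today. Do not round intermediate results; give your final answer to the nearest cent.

£1654078.13

D_1 = 138500.00000
D_2 = 153458.00000
Terminal value at year 2: TV = D_2×(1+g_2)/(r−g_2) = 161130.90000/0.088 = 1831032.95455
P_0 = D_1/(1+r)^1 + D_2/(1+r)^2 + TV/(1+r)^2
    = 121704.74517 + 118496.35997 + 1413877.02236 = 1654078.12750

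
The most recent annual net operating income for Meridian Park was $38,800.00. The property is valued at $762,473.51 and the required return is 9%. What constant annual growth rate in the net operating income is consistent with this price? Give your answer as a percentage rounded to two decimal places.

3.72%

P = D₀(1+g)/(r−g) ⇒ P(r−g) = D₀(1+g) ⇒ g(P+D₀) = P·r − D₀
g = (P·r − D₀)/(P + D₀) = ($762,473.51×0.09 − $38,800.00) / ($762,473.51 + $38,800.00) = 0.037219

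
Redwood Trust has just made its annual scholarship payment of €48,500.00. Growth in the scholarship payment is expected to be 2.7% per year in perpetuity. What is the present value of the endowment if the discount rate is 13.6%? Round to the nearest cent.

€456967.89

D₁ = D₀ × (1 + g) = €48,500.00 × 1.027 = €49,809.5000
Growing perpetuity: P = D₁ / (r − g) = €49,809.5000 / (0.136 − 0.027) = €456,967.89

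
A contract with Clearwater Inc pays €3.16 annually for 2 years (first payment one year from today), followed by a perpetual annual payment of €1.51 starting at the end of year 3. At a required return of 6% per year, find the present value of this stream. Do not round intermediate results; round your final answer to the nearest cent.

PV of 2-year annuity: €3.16 × [1 − (1+0.06)^−2] / 0.06 = 5.79352
Perpetuity value at year 2: €1.51 / 0.06 = 25.16667
PV of perpetuity: 25.16667 / (1+0.06)^2 = 22.39824
Total PV = 5.79352 + 22.39824 = 28.19176

€28.19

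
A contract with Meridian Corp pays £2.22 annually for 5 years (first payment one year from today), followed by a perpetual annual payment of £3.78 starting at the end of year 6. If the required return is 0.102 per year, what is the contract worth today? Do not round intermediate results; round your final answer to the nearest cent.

PV of 5-year annuity: £2.22 × [1 − (1+0.102)^−5] / 0.102 = 8.37272
Perpetuity value at year 5: £3.78 / 0.102 = 37.05882
PV of perpetuity: 37.05882 / (1+0.102)^5 = 22.80256
Total PV = 8.37272 + 22.80256 = 31.17529

£31.18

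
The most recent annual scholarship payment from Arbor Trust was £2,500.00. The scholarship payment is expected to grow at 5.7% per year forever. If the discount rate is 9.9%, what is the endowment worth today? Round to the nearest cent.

£62916.67

D₁ = D₀ × (1 + g) = £2,500.00 × 1.057 = £2,642.5000
Growing perpetuity: P = D₁ / (r − g) = £2,642.5000 / (0.099 − 0.057) = £62,916.67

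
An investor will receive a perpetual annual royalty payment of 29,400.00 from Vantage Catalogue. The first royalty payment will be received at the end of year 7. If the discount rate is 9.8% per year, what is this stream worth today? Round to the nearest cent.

171201.36

Value at end of year 6: C / r = 29,400.00 / 0.098 = 300,000.0000
Discount to today: PV = 300,000.0000 / (1 + 0.098)^6 = 300,000.0000 / 1.752323 = 171,201.36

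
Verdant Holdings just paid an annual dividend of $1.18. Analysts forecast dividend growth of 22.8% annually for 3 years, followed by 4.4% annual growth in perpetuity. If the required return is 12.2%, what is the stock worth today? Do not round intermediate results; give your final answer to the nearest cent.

$24.96

D_1 = 1.44904
D_2 = 1.77942
D_3 = 2.18513
Terminal value at year 3: TV = D_3×(1+g_2)/(r−g_2) = 2.28127/0.078 = 29.24711
P_0 = D_1/(1+r)^1 + D_2/(1+r)^2 + D_3/(1+r)^3 + TV/(1+r)^3
    = 1.29148 + 1.41349 + 1.54703 + 20.70639 = 24.95839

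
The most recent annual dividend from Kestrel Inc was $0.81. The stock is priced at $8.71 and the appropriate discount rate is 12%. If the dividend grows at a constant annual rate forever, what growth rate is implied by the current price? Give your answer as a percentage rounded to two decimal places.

2.47%

P = D₀(1+g)/(r−g) ⇒ P(r−g) = D₀(1+g) ⇒ g(P+D₀) = P·r − D₀
g = (P·r − D₀)/(P + D₀) = ($8.71×0.12 − $0.81) / ($8.71 + $0.81) = 0.024706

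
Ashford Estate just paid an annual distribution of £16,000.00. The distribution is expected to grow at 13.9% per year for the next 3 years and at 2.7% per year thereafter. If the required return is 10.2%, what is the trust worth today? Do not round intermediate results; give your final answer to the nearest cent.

D_1 = 18224.00000
D_2 = 20757.13600
D_3 = 23642.37790
Terminal value at year 3: TV = D_3×(1+g_2)/(r−g_2) = 24280.72211/0.075 = 323742.96143
P_0 = D_1/(1+r)^1 + D_2/(1+r)^2 + D_3/(1+r)^3 + TV/(1+r)^3
    = 16537.20508 + 17092.44699 + 17666.33133 + 241910.96369 = 293206.94710

£293206.95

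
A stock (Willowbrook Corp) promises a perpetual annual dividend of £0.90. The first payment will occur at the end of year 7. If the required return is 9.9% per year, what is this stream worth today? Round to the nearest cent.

£5.16

Value at end of year 6: C / r = £0.90 / 0.099 = £9.0909
Discount to today: PV = £9.0909 / (1 + 0.099)^6 = £9.0909 / 1.761920 = £5.16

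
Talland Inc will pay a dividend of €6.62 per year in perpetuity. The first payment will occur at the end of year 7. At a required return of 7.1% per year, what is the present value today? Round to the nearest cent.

€61.78

Value at end of year 6: C / r = €6.62 / 0.071 = €93.2394
Discount to today: PV = €93.2394 / (1 + 0.071)^6 = €93.2394 / 1.509165 = €61.78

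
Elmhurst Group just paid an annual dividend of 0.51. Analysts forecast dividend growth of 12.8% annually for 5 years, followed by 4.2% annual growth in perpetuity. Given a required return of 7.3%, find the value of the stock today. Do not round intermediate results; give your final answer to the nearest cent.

D_1 = 0.57528
D_2 = 0.64892
D_3 = 0.73198
D_4 = 0.82567
D_5 = 0.93136
Terminal value at year 5: TV = D_5×(1+g_2)/(r−g_2) = 0.97047/0.031 = 31.30558
P_0 = D_1/(1+r)^1 + D_2/(1+r)^2 + D_3/(1+r)^3 + D_4/(1+r)^4 + D_5/(1+r)^5 + TV/(1+r)^5
    = 0.53614 + 0.56362 + 0.59251 + 0.62288 + 0.65481 + 22.01015 = 24.98013

24.98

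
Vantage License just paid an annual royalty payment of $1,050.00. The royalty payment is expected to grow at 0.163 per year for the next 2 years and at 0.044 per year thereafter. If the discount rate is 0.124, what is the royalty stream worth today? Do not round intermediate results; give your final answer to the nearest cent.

D_1 = 1221.15000
D_2 = 1420.19745
Terminal value at year 2: TV = D_2×(1+g_2)/(r−g_2) = 1482.68614/0.08 = 18533.57672
P_0 = D_1/(1+r)^1 + D_2/(1+r)^2 + TV/(1+r)^2
    = 1086.43238 + 1124.12888 + 14669.88191 = 16880.44317

$16880.44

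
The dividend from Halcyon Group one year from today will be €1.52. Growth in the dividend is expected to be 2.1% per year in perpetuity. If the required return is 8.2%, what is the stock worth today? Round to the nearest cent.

€24.92

Growing perpetuity: P = D₁ / (r − g) = €1.5200 / (0.082 − 0.021) = €24.92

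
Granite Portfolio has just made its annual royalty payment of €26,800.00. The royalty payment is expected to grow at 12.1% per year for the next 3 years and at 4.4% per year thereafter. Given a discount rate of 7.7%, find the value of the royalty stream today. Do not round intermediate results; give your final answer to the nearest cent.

D_1 = 30042.80000
D_2 = 33677.97880
D_3 = 37753.01423
Terminal value at year 3: TV = D_3×(1+g_2)/(r−g_2) = 39414.14686/0.033 = 1194368.08670
P_0 = D_1/(1+r)^1 + D_2/(1+r)^2 + D_3/(1+r)^3 + TV/(1+r)^3
    = 27894.89322 + 29034.51746 + 30220.70016 + 956073.05954 = 1043223.17037

€1043223.17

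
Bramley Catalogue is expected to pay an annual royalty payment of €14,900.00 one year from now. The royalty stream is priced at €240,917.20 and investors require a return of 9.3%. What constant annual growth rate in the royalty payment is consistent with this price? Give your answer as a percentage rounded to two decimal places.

P = D₁/(r−g) ⇒ g = r − D₁/P = 0.093 − €14,900.00/€240,917.20 = 0.031153

3.12%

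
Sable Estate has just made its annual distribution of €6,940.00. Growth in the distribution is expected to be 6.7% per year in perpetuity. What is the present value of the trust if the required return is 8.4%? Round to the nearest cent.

D₁ = D₀ × (1 + g) = €6,940.00 × 1.067 = €7,404.9800
Growing perpetuity: P = D₁ / (r − g) = €7,404.9800 / (0.084 − 0.067) = €435,587.06

€435587.06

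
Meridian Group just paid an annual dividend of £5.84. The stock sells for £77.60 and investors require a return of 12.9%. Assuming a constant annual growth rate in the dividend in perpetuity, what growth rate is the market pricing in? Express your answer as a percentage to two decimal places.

5.00%

P = D₀(1+g)/(r−g) ⇒ P(r−g) = D₀(1+g) ⇒ g(P+D₀) = P·r − D₀
g = (P·r − D₀)/(P + D₀) = (£77.60×0.129 − £5.84) / (£77.60 + £5.84) = 0.049981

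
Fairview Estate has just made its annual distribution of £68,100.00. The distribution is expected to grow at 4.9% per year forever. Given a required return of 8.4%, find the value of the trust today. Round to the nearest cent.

£2041054.29

D₁ = D₀ × (1 + g) = £68,100.00 × 1.049 = £71,436.9000
Growing perpetuity: P = D₁ / (r − g) = £71,436.9000 / (0.084 − 0.049) = £2,041,054.29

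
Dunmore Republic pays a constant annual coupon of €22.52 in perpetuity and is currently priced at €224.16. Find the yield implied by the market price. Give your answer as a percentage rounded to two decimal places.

10.05%

P = C/r ⇒ r = C/P = €22.52/€224.16 = 0.100464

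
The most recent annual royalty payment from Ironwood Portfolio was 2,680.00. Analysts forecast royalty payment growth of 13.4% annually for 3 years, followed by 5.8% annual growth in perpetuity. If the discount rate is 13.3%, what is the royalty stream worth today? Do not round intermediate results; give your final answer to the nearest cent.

45960.26

D_1 = 3039.12000
D_2 = 3446.36208
D_3 = 3908.17460
Terminal value at year 3: TV = D_3×(1+g_2)/(r−g_2) = 4134.84873/0.075 = 55131.31634
P_0 = D_1/(1+r)^1 + D_2/(1+r)^2 + D_3/(1+r)^3 + TV/(1+r)^3
    = 2682.36540 + 2684.73289 + 2687.10247 + 37906.05884 = 45960.25960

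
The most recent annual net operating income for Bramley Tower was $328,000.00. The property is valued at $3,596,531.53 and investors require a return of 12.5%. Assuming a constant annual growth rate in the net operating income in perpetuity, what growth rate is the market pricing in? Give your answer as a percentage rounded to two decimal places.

P = D₀(1+g)/(r−g) ⇒ P(r−g) = D₀(1+g) ⇒ g(P+D₀) = P·r − D₀
g = (P·r − D₀)/(P + D₀) = ($3,596,531.53×0.125 − $328,000.00) / ($3,596,531.53 + $328,000.00) = 0.030976

3.10%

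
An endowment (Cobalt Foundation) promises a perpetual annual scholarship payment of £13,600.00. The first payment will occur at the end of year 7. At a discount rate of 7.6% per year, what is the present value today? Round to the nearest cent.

£115305.94

Value at end of year 6: C / r = £13,600.00 / 0.076 = £178,947.3684
Discount to today: PV = £178,947.3684 / (1 + 0.076)^6 = £178,947.3684 / 1.551935 = £115,305.94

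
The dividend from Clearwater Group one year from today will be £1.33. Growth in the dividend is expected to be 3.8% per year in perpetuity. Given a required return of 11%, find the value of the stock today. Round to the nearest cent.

£18.47

Growing perpetuity: P = D₁ / (r − g) = £1.3300 / (0.11 − 0.038) = £18.47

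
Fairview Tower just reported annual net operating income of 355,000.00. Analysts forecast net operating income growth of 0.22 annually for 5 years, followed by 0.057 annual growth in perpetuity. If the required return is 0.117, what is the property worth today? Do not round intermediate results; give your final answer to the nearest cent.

D_1 = 433100.00000
D_2 = 528382.00000
D_3 = 644626.04000
D_4 = 786443.76880
D_5 = 959461.39794
Terminal value at year 5: TV = D_5×(1+g_2)/(r−g_2) = 1014150.69762/0.06 = 16902511.62697
P_0 = D_1/(1+r)^1 + D_2/(1+r)^2 + D_3/(1+r)^3 + D_4/(1+r)^4 + D_5/(1+r)^5 + TV/(1+r)^5
    = 387735.00448 + 423488.54562 + 462538.96657 + 505190.27683 + 551774.51901 + 9720427.77650 = 12051155.08901

12051155.09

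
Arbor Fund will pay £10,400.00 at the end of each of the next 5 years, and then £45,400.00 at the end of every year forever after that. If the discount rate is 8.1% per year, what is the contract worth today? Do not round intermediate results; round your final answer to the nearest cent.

PV of 5-year annuity: £10,400.00 × [1 − (1+0.081)^−5] / 0.081 = 41414.97214
Perpetuity value at year 5: £45,400.00 / 0.081 = 560493.82716
PV of perpetuity: 560493.82716 / (1+0.081)^5 = 379701.54494
Total PV = 41414.97214 + 379701.54494 = 421116.51708

£421116.52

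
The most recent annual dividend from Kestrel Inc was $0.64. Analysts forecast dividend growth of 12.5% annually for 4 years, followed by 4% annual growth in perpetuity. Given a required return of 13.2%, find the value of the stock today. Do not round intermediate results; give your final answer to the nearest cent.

D_1 = 0.72000
D_2 = 0.81000
D_3 = 0.91125
D_4 = 1.02516
Terminal value at year 4: TV = D_4×(1+g_2)/(r−g_2) = 1.06616/0.092 = 11.58872
P_0 = D_1/(1+r)^1 + D_2/(1+r)^2 + D_3/(1+r)^3 + D_4/(1+r)^4 + TV/(1+r)^4
    = 0.63604 + 0.63211 + 0.62820 + 0.62432 + 7.05748 = 9.57815

$9.58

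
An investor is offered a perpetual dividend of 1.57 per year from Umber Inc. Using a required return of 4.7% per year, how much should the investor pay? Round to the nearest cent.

33.40

Level perpetuity: PV = C / r = 1.57 / 0.047 = 33.40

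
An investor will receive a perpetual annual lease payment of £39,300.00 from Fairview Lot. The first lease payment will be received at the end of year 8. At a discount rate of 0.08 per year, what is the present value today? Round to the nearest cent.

Value at end of year 7: C / r = £39,300.00 / 0.08 = £491,250.0000
Discount to today: PV = £491,250.0000 / (1 + 0.08)^7 = £491,250.0000 / 1.713824 = £286,639.66

£286639.66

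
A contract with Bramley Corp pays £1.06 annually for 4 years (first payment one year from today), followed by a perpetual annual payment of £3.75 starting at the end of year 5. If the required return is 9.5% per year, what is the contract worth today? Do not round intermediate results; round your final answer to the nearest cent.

PV of 4-year annuity: £1.06 × [1 − (1+0.095)^−4] / 0.095 = 3.39675
Perpetuity value at year 4: £3.75 / 0.095 = 39.47368
PV of perpetuity: 39.47368 / (1+0.095)^4 = 27.45688
Total PV = 3.39675 + 27.45688 = 30.85363

£30.85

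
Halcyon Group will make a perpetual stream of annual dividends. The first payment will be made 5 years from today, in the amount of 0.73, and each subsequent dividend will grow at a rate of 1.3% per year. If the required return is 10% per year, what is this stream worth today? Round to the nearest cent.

Value at end of year 4: C₁ / (r − g) = 0.73 / (0.1 − 0.013) = 8.3908
Discount to today: PV = 8.3908 / (1 + 0.1)^4 = 8.3908 / 1.464100 = 5.73

5.73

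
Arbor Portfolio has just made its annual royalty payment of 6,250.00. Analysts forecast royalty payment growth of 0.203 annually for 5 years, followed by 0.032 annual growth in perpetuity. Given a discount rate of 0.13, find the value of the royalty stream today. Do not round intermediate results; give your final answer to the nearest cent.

D_1 = 7518.75000
D_2 = 9045.05625
D_3 = 10881.20267
D_4 = 13090.08681
D_5 = 15747.37443
Terminal value at year 5: TV = D_5×(1+g_2)/(r−g_2) = 16251.29041/0.098 = 165829.49403
P_0 = D_1/(1+r)^1 + D_2/(1+r)^2 + D_3/(1+r)^3 + D_4/(1+r)^4 + D_5/(1+r)^5 + TV/(1+r)^5
    = 6653.76106 + 7083.60580 + 7541.21928 + 8028.39539 + 8547.04394 + 90005.60557 = 127859.63103

127859.63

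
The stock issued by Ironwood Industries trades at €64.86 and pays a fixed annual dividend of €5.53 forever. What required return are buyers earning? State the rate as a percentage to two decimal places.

P = C/r ⇒ r = C/P = €5.53/€64.86 = 0.085261

8.53%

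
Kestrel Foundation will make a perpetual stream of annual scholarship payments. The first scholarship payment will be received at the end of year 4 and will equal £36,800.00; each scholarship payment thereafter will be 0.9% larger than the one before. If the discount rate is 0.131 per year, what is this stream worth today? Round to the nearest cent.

Value at end of year 3: C₁ / (r − g) = £36,800.00 / (0.131 − 0.009) = £301,639.3443
Discount to today: PV = £301,639.3443 / (1 + 0.131)^3 = £301,639.3443 / 1.446731 = £208,497.17

£208497.17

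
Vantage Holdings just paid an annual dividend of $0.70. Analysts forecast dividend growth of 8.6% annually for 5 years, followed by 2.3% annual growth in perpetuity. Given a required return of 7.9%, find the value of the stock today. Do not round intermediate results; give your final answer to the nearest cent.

D_1 = 0.76020
D_2 = 0.82558
D_3 = 0.89658
D_4 = 0.97368
D_5 = 1.05742
Terminal value at year 5: TV = D_5×(1+g_2)/(r−g_2) = 1.08174/0.056 = 19.31678
P_0 = D_1/(1+r)^1 + D_2/(1+r)^2 + D_3/(1+r)^3 + D_4/(1+r)^4 + D_5/(1+r)^5 + TV/(1+r)^5
    = 0.70454 + 0.70911 + 0.71371 + 0.71834 + 0.72300 + 13.20771 = 16.77642

$16.78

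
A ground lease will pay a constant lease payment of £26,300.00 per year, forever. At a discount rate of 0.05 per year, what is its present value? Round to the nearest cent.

£526000.00

Level perpetuity: PV = C / r = £26,300.00 / 0.05 = £526,000.00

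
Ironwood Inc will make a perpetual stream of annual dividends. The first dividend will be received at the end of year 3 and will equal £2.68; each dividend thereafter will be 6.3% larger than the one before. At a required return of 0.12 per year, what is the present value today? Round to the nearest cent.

Value at end of year 2: C₁ / (r − g) = £2.68 / (0.12 − 0.063) = £47.0175
Discount to today: PV = £47.0175 / (1 + 0.12)^2 = £47.0175 / 1.254400 = £37.48

£37.48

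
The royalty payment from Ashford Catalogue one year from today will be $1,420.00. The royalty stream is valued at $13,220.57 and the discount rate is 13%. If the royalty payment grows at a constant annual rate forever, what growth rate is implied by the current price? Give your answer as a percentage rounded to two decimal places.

P = D₁/(r−g) ⇒ g = r − D₁/P = 0.13 − $1,420.00/$13,220.57 = 0.022592

2.26%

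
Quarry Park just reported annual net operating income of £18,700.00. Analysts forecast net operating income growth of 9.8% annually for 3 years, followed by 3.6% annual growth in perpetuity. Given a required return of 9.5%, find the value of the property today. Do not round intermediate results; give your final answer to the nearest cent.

D_1 = 20532.60000
D_2 = 22544.79480
D_3 = 24754.18469
Terminal value at year 3: TV = D_3×(1+g_2)/(r−g_2) = 25645.33534/0.059 = 434666.70067
P_0 = D_1/(1+r)^1 + D_2/(1+r)^2 + D_3/(1+r)^3 + TV/(1+r)^3
    = 18751.23288 + 18802.60612 + 18854.12011 + 331065.56662 = 387473.52572

£387473.53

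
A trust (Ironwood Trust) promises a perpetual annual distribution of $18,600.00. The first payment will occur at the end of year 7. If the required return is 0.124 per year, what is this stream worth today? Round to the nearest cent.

$74386.37

Value at end of year 6: C / r = $18,600.00 / 0.124 = $150,000.0000
Discount to today: PV = $150,000.0000 / (1 + 0.124)^6 = $150,000.0000 / 2.016498 = $74,386.37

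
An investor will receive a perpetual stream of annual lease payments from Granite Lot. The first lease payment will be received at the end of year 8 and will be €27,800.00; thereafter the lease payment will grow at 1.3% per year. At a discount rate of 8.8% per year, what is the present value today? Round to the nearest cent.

€205390.93

Value at end of year 7: C₁ / (r − g) = €27,800.00 / (0.088 − 0.013) = €370,666.6667
Discount to today: PV = €370,666.6667 / (1 + 0.088)^7 = €370,666.6667 / 1.804689 = €205,390.93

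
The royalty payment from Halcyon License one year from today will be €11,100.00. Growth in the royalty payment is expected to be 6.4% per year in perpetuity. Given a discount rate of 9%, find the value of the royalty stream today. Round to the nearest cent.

Growing perpetuity: P = D₁ / (r − g) = €11,100.0000 / (0.09 − 0.064) = €426,923.08

€426923.08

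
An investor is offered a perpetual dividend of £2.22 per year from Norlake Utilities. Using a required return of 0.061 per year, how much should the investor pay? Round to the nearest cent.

Level perpetuity: PV = C / r = £2.22 / 0.061 = £36.39

£36.39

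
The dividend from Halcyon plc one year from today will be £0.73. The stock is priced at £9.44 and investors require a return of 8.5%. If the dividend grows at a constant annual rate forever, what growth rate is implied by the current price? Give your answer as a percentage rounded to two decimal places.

0.77%

P = D₁/(r−g) ⇒ g = r − D₁/P = 0.085 − £0.73/£9.44 = 0.007669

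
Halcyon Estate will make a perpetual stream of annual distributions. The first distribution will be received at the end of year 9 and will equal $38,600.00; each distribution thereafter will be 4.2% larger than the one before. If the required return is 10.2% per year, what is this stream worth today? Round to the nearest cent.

Value at end of year 8: C₁ / (r − g) = $38,600.00 / (0.102 − 0.042) = $643,333.3333
Discount to today: PV = $643,333.3333 / (1 + 0.102)^8 = $643,333.3333 / 2.174967 = $295,789.87

$295789.87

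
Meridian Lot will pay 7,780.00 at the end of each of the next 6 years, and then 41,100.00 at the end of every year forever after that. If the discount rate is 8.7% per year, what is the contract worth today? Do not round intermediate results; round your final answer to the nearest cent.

321596.56

PV of 6-year annuity: 7,780.00 × [1 − (1+0.087)^−6] / 0.087 = 35214.82893
Perpetuity value at year 6: 41,100.00 / 0.087 = 472413.79310
PV of perpetuity: 472413.79310 / (1+0.087)^6 = 286381.72766
Total PV = 35214.82893 + 286381.72766 = 321596.55660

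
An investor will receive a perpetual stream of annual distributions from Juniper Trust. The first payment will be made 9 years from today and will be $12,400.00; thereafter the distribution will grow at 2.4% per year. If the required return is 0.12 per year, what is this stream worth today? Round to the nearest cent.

Value at end of year 8: C₁ / (r − g) = $12,400.00 / (0.12 − 0.024) = $129,166.6667
Discount to today: PV = $129,166.6667 / (1 + 0.12)^8 = $129,166.6667 / 2.475963 = $52,168.25

$52168.25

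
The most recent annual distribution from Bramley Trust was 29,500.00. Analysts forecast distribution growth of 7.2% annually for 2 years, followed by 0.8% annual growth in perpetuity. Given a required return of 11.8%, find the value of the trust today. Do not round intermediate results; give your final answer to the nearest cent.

303948.35

D_1 = 31624.00000
D_2 = 33900.92800
Terminal value at year 2: TV = D_2×(1+g_2)/(r−g_2) = 34172.13542/0.11 = 310655.77658
P_0 = D_1/(1+r)^1 + D_2/(1+r)^2 + TV/(1+r)^2
    = 28286.22540 + 27122.39144 + 248539.73248 = 303948.34933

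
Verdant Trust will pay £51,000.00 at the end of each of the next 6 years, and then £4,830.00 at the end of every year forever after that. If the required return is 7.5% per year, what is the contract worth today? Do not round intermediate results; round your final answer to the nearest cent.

PV of 6-year annuity: £51,000.00 × [1 − (1+0.075)^−6] / 0.075 = 239386.16744
Perpetuity value at year 6: £4,830.00 / 0.075 = 64400.00000
PV of perpetuity: 64400.00000 / (1+0.075)^6 = 41728.72179
Total PV = 239386.16744 + 41728.72179 = 281114.88923

£281114.89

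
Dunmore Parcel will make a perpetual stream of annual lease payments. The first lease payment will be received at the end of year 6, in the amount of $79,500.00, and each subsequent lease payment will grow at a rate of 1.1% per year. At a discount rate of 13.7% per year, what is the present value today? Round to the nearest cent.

$332042.95

Value at end of year 5: C₁ / (r − g) = $79,500.00 / (0.137 − 0.011) = $630,952.3810
Discount to today: PV = $630,952.3810 / (1 + 0.137)^5 = $630,952.3810 / 1.900213 = $332,042.95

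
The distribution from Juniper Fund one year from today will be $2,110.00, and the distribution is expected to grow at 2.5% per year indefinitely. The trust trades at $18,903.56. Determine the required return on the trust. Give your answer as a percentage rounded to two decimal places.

13.66%

P = D₁/(r − g) ⇒ r = D₁/P + g = $2,110.0000/$18,903.56 + 0.025 = 0.111619 + 0.025 = 0.136619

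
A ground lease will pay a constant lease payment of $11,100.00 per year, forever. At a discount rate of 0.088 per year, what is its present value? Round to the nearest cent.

$126136.36

Level perpetuity: PV = C / r = $11,100.00 / 0.088 = $126,136.36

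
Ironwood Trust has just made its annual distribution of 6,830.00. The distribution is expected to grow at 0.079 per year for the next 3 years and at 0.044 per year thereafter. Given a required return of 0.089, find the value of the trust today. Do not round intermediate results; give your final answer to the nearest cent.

D_1 = 7369.57000
D_2 = 7951.76603
D_3 = 8579.95555
Terminal value at year 3: TV = D_3×(1+g_2)/(r−g_2) = 8957.47359/0.045 = 199054.96868
P_0 = D_1/(1+r)^1 + D_2/(1+r)^2 + D_3/(1+r)^3 + TV/(1+r)^3
    = 6767.28191 + 6705.13974 + 6643.56821 + 154130.78253 = 174246.77240

174246.77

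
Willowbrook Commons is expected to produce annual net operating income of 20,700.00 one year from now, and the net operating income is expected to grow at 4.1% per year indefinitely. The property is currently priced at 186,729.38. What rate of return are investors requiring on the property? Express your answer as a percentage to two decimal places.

P = D₁/(r − g) ⇒ r = D₁/P + g = 20,700.0000/186,729.38 + 0.041 = 0.110856 + 0.041 = 0.151856

15.19%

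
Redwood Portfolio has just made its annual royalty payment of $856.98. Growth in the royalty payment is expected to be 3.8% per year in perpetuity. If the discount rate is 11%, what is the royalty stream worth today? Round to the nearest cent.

$12354.80

D₁ = D₀ × (1 + g) = $856.98 × 1.038 = $889.5452
Growing perpetuity: P = D₁ / (r − g) = $889.5452 / (0.11 − 0.038) = $12,354.80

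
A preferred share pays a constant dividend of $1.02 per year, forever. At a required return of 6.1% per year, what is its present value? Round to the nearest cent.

Level perpetuity: PV = C / r = $1.02 / 0.061 = $16.72

$16.72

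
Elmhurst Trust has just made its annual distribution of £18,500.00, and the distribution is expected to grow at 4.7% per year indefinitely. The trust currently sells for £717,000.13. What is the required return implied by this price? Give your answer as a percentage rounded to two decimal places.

D₁ = £18,500.00 × 1.047 = £19,369.5000
P = D₁/(r − g) ⇒ r = D₁/P + g = £19,369.5000/£717,000.13 + 0.047 = 0.027015 + 0.047 = 0.074015

7.40%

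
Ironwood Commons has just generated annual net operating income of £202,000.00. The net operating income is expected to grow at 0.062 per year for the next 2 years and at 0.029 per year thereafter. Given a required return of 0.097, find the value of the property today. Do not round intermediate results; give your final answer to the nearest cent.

D_1 = 214524.00000
D_2 = 227824.48800
Terminal value at year 2: TV = D_2×(1+g_2)/(r−g_2) = 234431.39815/0.068 = 3447520.56106
P_0 = D_1/(1+r)^1 + D_2/(1+r)^2 + TV/(1+r)^2
    = 195555.15041 + 189315.92501 + 2864795.39463 = 3249666.47005

£3249666.47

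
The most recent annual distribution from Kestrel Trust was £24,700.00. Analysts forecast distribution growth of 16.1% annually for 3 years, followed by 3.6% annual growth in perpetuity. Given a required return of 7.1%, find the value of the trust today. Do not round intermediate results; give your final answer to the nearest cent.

£1018624.69

D_1 = 28676.70000
D_2 = 33293.64870
D_3 = 38653.92614
Terminal value at year 3: TV = D_3×(1+g_2)/(r−g_2) = 40045.46748/0.035 = 1144156.21376
P_0 = D_1/(1+r)^1 + D_2/(1+r)^2 + D_3/(1+r)^3 + TV/(1+r)^3
    = 26775.63025 + 29025.68321 + 31464.81626 + 931358.56123 = 1018624.69095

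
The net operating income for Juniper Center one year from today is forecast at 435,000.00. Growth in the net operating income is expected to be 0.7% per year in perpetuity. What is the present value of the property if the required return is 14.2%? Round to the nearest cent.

3222222.22

Growing perpetuity: P = D₁ / (r − g) = 435,000.0000 / (0.142 − 0.007) = 3,222,222.22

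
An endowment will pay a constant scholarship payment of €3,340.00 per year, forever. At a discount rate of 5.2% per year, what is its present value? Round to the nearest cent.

Level perpetuity: PV = C / r = €3,340.00 / 0.052 = €64,230.77

€64230.77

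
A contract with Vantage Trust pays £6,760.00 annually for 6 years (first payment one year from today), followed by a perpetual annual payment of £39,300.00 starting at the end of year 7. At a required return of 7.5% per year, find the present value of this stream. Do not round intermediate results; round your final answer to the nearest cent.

PV of 6-year annuity: £6,760.00 × [1 − (1+0.075)^−6] / 0.075 = 31730.40180
Perpetuity value at year 6: £39,300.00 / 0.075 = 524000.00000
PV of perpetuity: 524000.00000 / (1+0.075)^6 = 339531.83568
Total PV = 31730.40180 + 339531.83568 = 371262.23748

£371262.24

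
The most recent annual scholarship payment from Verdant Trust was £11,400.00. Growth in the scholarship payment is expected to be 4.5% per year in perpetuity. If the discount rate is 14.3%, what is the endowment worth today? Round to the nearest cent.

D₁ = D₀ × (1 + g) = £11,400.00 × 1.045 = £11,913.0000
Growing perpetuity: P = D₁ / (r − g) = £11,913.0000 / (0.143 − 0.045) = £121,561.22

£121561.22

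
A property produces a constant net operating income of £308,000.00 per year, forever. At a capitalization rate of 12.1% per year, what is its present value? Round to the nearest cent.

Level perpetuity: PV = C / r = £308,000.00 / 0.121 = £2,545,454.55

£2545454.55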